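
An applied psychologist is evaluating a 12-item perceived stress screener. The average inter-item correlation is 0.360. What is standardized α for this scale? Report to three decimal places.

Standardized α = k·r̄ / (1 + (k−1)·r̄) = 12 × 0.360 / (1 + 11 × 0.360)
  = 4.3200 / 4.9600 = 0.871

α = 0.871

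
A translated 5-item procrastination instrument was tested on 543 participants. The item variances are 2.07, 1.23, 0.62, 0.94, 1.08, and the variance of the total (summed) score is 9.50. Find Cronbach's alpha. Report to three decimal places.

Cronbach's alpha = 0.468

sum of item variances = 2.07 + 1.23 + 0.62 + 0.94 + 1.08 = 5.94
α = (k/(k−1))·(1 − sum of item variances/σ²_total) = (5/4)·(1 − 5.94/9.50) = 0.468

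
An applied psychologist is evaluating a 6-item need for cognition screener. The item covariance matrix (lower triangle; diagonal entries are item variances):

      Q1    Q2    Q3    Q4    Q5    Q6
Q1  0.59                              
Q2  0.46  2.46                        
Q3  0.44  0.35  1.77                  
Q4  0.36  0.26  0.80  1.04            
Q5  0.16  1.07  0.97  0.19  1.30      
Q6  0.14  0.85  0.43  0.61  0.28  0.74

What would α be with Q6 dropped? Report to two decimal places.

Remaining items: Q1, Q2, Q3, Q4, Q5 (k = 5).
Σσᵢ² = 0.59 + 2.46 + 1.77 + 1.04 + 1.30 = 7.16
σ²_total = 7.16 + 2 × 5.06 = 17.28
α (item deleted) = (5/4)·(1 − 7.16/17.28) = 0.73

α = 0.73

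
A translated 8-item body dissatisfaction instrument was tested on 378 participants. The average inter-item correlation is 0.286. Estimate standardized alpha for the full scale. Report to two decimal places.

Standardized α = k·r̄ / (1 + (k−1)·r̄) = 8 × 0.286 / (1 + 7 × 0.286)
  = 2.2880 / 3.0020 = 0.76

standardized alpha = 0.76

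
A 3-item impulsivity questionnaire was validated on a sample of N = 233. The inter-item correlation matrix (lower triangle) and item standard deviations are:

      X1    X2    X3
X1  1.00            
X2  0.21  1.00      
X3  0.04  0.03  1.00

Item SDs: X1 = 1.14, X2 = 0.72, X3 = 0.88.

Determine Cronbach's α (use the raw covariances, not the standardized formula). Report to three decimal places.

Σσ²ᵢ = 1.14² + 0.72² + 0.88² = 2.5924
Covariances σ_ij = r_ij · s_i · s_j:
  σ(X1,X2) = 0.21 × 1.14 × 0.72 = 0.1724
  σ(X1,X3) = 0.04 × 1.14 × 0.88 = 0.0401
  σ(X2,X3) = 0.03 × 0.72 × 0.88 = 0.0190
σ²_T = Σσ²ᵢ + 2·Σσ_ij = 2.5924 + 2 × 0.2315 = 3.0554
α = (3/2)·(1 − 2.5924/3.0554) = 0.227

Cronbach's α = 0.227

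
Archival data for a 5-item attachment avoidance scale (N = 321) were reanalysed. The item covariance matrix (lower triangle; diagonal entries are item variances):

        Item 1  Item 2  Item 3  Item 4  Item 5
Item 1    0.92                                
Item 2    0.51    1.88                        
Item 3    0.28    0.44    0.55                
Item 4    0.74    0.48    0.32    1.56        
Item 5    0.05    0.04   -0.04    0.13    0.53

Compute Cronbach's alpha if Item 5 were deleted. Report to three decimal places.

Remaining items: Item 1, Item 2, Item 3, Item 4 (k = 4).
ΣVar(i) = 0.92 + 1.88 + 0.55 + 1.56 = 4.91
σ²_total = 4.91 + 2 × 2.77 = 10.45
α (item deleted) = (4/3)·(1 − 4.91/10.45) = 0.707

α = 0.707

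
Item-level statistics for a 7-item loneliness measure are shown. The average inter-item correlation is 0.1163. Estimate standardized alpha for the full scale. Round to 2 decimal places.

α = 0.48

Standardized α = k·r̄ / (1 + (k−1)·r̄) = 7 × 0.1163 / (1 + 6 × 0.1163)
  = 0.8141 / 1.6978 = 0.48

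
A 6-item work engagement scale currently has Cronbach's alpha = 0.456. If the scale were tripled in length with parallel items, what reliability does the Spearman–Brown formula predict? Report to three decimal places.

predicted reliability = 0.715

Length factor m = 3
α' = m·α / (1 + (m−1)·α)
   = 3 × 0.456 / (1 + (3 − 1) × 0.456)
   = 1.3680 / 1.9120 = 0.715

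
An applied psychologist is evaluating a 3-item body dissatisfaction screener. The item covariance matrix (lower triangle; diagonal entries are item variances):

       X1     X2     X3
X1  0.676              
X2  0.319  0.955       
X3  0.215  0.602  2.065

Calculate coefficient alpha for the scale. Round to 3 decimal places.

coefficient alpha = 0.571

Σσ²ᵢ = 0.676 + 0.955 + 2.065 = 3.696
Sum of off-diagonal covariances = 1.136
total variance = 3.696 + 2 × 1.136 = 5.968
α = (k/(k−1))·(1 − Σσ²ᵢ/total variance) = (3/2)·(1 − 3.696/5.968) = 0.571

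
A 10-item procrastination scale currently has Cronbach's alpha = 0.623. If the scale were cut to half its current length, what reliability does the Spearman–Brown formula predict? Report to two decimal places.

Length factor m = 1/2
α' = m·α / (1 − (1−m)·α)
   = 1/2 × 0.623 / (1 − (1 − 1/2) × 0.623)
   = 0.3115 / 0.6885 = 0.45

predicted reliability = 0.45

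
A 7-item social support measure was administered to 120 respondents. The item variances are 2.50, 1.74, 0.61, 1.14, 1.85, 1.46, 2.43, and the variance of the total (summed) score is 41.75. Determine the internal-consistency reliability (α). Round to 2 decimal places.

Σσᵢ² = 2.50 + 1.74 + 0.61 + 1.14 + 1.85 + 1.46 + 2.43 = 11.73
α = (k/(k−1))·(1 − Σσᵢ²/total variance) = (7/6)·(1 − 11.73/41.75) = 0.84

α = 0.84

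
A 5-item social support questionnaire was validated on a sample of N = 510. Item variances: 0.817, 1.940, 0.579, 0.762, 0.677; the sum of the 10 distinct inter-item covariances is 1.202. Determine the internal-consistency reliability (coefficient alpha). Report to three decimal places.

Σσᵢ² = 0.817 + 1.940 + 0.579 + 0.762 + 0.677 = 4.775
Sum of distinct covariances = 1.202
Var(T) = Σσᵢ² + 2·Σcov = 4.775 + 2 × 1.202 = 7.179
α = (5/4)·(1 − 4.775/7.179) = 0.419

coefficient alpha = 0.419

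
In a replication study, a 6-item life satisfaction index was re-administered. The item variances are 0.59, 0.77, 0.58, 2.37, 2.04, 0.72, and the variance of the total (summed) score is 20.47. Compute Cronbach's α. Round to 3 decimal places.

Cronbach's α = 0.786

Σσ²ᵢ = 0.59 + 0.77 + 0.58 + 2.37 + 2.04 + 0.72 = 7.07
α = (k/(k−1))·(1 − Σσ²ᵢ/Var(T)) = (6/5)·(1 − 7.07/20.47) = 0.786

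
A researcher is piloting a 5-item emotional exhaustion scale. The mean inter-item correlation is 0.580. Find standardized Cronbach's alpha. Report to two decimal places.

Standardized α = k·r̄ / (1 + (k−1)·r̄) = 5 × 0.580 / (1 + 4 × 0.580)
  = 2.9000 / 3.3200 = 0.87

α = 0.87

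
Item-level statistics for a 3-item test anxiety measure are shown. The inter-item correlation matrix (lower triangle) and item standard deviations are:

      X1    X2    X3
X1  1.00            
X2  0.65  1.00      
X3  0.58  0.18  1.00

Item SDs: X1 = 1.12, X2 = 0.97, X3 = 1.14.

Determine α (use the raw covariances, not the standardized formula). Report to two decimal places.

α = 0.73

Σσ²ᵢ = 1.12² + 0.97² + 1.14² = 3.4949
Covariances σ_ij = r_ij · s_i · s_j:
  σ(X1,X2) = 0.65 × 1.12 × 0.97 = 0.7062
  σ(X1,X3) = 0.58 × 1.12 × 1.14 = 0.7405
  σ(X2,X3) = 0.18 × 0.97 × 1.14 = 0.1990
σ²_T = Σσ²ᵢ + 2·Σσ_ij = 3.4949 + 2 × 1.6457 = 6.7863
α = (3/2)·(1 − 3.4949/6.7863) = 0.73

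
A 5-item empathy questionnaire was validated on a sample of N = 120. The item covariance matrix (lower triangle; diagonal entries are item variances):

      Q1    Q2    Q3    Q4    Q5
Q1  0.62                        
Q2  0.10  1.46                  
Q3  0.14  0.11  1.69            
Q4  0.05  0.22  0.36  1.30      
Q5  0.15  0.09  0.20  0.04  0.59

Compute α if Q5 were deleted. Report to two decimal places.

α = 0.37

Remaining items: Q1, Q2, Q3, Q4 (k = 4).
sum of item variances = 0.62 + 1.46 + 1.69 + 1.30 = 5.07
σ²_T = 5.07 + 2 × 0.98 = 7.03
α (item deleted) = (4/3)·(1 − 5.07/7.03) = 0.37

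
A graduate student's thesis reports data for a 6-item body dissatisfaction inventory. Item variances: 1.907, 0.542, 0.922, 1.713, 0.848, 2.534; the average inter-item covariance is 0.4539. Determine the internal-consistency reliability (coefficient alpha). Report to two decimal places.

coefficient alpha = 0.74

Σσ²ᵢ = 1.907 + 0.542 + 0.922 + 1.713 + 0.848 + 2.534 = 8.466
Sum of the 15 distinct covariances = 15 × 0.4539 = 6.8085
σ²_total = Σσ²ᵢ + 2·Σcov = 8.466 + 2 × 6.8085 = 22.0830
α = (6/5)·(1 − 8.466/22.0830) = 0.74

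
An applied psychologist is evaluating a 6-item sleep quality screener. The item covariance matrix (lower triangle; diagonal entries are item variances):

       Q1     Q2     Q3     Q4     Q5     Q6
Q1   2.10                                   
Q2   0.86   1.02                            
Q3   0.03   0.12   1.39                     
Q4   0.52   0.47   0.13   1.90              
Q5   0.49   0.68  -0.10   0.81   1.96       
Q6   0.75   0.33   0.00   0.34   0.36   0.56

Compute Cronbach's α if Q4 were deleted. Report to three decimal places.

Remaining items: Q1, Q2, Q3, Q5, Q6 (k = 5).
Σσ²ᵢ = 2.10 + 1.02 + 1.39 + 1.96 + 0.56 = 7.03
σ²_total = 7.03 + 2 × 3.52 = 14.07
α (item deleted) = (5/4)·(1 − 7.03/14.07) = 0.625

α = 0.625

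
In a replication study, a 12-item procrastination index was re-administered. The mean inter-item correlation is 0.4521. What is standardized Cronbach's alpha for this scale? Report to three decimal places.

Standardized α = k·r̄ / (1 + (k−1)·r̄) = 12 × 0.4521 / (1 + 11 × 0.4521)
  = 5.4252 / 5.9731 = 0.908

standardized Cronbach's alpha = 0.908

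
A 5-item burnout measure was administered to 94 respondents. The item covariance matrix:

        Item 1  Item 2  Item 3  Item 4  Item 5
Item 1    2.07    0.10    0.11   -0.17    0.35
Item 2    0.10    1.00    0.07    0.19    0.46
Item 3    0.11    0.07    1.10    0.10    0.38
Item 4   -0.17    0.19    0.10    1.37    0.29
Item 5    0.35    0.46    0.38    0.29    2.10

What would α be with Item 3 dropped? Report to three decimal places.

Remaining items: Item 1, Item 2, Item 4, Item 5 (k = 4).
Σσ²ᵢ = 2.07 + 1.00 + 1.37 + 2.10 = 6.54
Var(T) = 6.54 + 2 × 1.22 = 8.98
α (item deleted) = (4/3)·(1 − 6.54/8.98) = 0.362

α = 0.362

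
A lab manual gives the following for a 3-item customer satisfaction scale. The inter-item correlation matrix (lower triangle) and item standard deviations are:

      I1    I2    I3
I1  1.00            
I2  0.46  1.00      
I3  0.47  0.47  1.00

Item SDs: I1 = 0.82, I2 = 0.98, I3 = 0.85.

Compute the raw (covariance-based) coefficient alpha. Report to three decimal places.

Σσ²ᵢ = 0.82² + 0.98² + 0.85² = 2.3553
Covariances σ_ij = r_ij · s_i · s_j:
  σ(I1,I2) = 0.46 × 0.82 × 0.98 = 0.3697
  σ(I1,I3) = 0.47 × 0.82 × 0.85 = 0.3276
  σ(I2,I3) = 0.47 × 0.98 × 0.85 = 0.3915
σ²_T = Σσ²ᵢ + 2·Σσ_ij = 2.3553 + 2 × 1.0888 = 4.5329
α = (3/2)·(1 − 2.3553/4.5329) = 0.721

coefficient alpha = 0.721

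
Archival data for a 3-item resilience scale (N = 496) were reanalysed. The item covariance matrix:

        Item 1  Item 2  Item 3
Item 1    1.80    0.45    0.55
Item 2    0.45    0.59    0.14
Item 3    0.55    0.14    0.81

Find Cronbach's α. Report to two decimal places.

α = 0.62

Σσᵢ² = 1.80 + 0.59 + 0.81 = 3.20
Sum of off-diagonal covariances = 1.14
Var(T) = 3.20 + 2 × 1.14 = 5.48
α = (k/(k−1))·(1 − Σσᵢ²/Var(T)) = (3/2)·(1 − 3.20/5.48) = 0.62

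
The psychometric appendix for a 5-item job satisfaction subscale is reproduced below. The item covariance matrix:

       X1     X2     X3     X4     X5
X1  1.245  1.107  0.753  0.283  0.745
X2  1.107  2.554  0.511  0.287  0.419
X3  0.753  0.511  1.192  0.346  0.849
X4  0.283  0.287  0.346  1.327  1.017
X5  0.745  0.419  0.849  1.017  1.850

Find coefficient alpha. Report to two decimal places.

α = 0.76

sum of item variances = 1.245 + 2.554 + 1.192 + 1.327 + 1.850 = 8.168
Sum of off-diagonal covariances = 6.317
total variance = 8.168 + 2 × 6.317 = 20.802
α = (k/(k−1))·(1 − sum of item variances/total variance) = (5/4)·(1 − 8.168/20.802) = 0.76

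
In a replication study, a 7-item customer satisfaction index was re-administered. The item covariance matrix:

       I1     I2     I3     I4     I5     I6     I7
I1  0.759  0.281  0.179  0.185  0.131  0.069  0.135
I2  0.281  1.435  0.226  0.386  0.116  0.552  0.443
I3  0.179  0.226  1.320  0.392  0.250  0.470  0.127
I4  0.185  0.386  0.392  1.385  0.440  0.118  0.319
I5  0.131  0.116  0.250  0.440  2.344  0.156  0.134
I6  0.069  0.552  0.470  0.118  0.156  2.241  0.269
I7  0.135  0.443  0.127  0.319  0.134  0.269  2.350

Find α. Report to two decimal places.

α = 0.56

Σσ²ᵢ = 0.759 + 1.435 + 1.320 + 1.385 + 2.344 + 2.241 + 2.350 = 11.834
Sum of the distinct covariances = 5.378
Var(T) = 11.834 + 2 × 5.378 = 22.590
α = (k/(k−1))·(1 − Σσ²ᵢ/Var(T)) = (7/6)·(1 − 11.834/22.590) = 0.56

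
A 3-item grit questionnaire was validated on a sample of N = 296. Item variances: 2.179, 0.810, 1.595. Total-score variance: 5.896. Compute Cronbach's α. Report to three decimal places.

Σσ²ᵢ = 2.179 + 0.810 + 1.595 = 4.584
α = (k/(k−1))·(1 − Σσ²ᵢ/Var(T)) = (3/2)·(1 − 4.584/5.896) = 0.334

Cronbach's α = 0.334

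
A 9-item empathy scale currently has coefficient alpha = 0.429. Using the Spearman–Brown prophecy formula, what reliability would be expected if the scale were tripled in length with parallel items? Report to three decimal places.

predicted reliability = 0.693

Length factor m = 3
α' = m·α / (1 + (m−1)·α)
   = 3 × 0.429 / (1 + (3 − 1) × 0.429)
   = 1.2870 / 1.8580 = 0.693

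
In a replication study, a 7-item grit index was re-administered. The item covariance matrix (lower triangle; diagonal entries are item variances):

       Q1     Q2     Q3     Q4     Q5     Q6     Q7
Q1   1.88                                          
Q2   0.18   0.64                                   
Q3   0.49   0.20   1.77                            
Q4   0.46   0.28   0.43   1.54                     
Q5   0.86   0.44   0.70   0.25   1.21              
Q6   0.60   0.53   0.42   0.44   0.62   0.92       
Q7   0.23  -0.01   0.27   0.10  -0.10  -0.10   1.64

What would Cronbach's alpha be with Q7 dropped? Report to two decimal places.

α = 0.76

Remaining items: Q1, Q2, Q3, Q4, Q5, Q6 (k = 6).
ΣVar(i) = 1.88 + 0.64 + 1.77 + 1.54 + 1.21 + 0.92 = 7.96
σ²_T = 7.96 + 2 × 6.90 = 21.76
α (item deleted) = (6/5)·(1 − 7.96/21.76) = 0.76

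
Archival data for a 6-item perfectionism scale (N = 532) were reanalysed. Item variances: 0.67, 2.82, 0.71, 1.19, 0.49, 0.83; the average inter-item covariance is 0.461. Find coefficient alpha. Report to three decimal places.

Σσᵢ² = 0.67 + 2.82 + 0.71 + 1.19 + 0.49 + 0.83 = 6.71
Sum of the 15 distinct covariances = 15 × 0.461 = 6.915
Var(T) = Σσᵢ² + 2·Σcov = 6.71 + 2 × 6.915 = 20.540
α = (6/5)·(1 − 6.71/20.540) = 0.808

α = 0.808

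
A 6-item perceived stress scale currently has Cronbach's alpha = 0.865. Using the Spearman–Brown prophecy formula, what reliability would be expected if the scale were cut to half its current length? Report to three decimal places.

predicted reliability = 0.762

Length factor m = 1/2
α' = m·α / (1 − (1−m)·α)
   = 1/2 × 0.865 / (1 − (1 − 1/2) × 0.865)
   = 0.4325 / 0.5675 = 0.762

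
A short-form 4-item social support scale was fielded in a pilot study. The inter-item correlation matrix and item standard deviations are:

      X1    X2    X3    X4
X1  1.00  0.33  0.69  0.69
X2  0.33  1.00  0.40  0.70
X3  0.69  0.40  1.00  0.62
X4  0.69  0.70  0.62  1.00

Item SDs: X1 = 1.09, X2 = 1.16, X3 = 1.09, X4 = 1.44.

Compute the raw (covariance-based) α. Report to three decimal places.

α = 0.842

Σσ²ᵢ = 1.09² + 1.16² + 1.09² + 1.44² = 5.7954
Covariances σ_ij = r_ij · s_i · s_j:
  σ(X1,X2) = 0.33 × 1.09 × 1.16 = 0.4173
  σ(X1,X3) = 0.69 × 1.09 × 1.09 = 0.8198
  σ(X1,X4) = 0.69 × 1.09 × 1.44 = 1.0830
  σ(X2,X3) = 0.40 × 1.16 × 1.09 = 0.5058
  σ(X2,X4) = 0.70 × 1.16 × 1.44 = 1.1693
  σ(X3,X4) = 0.62 × 1.09 × 1.44 = 0.9732
σ²_T = Σσ²ᵢ + 2·Σσ_ij = 5.7954 + 2 × 4.9684 = 15.7322
α = (4/3)·(1 − 5.7954/15.7322) = 0.842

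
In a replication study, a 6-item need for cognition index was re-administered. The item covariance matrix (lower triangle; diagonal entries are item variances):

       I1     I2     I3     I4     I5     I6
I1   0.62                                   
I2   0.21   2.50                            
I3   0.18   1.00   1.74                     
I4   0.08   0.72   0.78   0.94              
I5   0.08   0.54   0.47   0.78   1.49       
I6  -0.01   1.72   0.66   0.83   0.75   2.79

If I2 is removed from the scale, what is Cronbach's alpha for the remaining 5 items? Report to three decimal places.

α = 0.685

Remaining items: I1, I3, I4, I5, I6 (k = 5).
Σσᵢ² = 0.62 + 1.74 + 0.94 + 1.49 + 2.79 = 7.58
σ²_T = 7.58 + 2 × 4.60 = 16.78
α (item deleted) = (5/4)·(1 − 7.58/16.78) = 0.685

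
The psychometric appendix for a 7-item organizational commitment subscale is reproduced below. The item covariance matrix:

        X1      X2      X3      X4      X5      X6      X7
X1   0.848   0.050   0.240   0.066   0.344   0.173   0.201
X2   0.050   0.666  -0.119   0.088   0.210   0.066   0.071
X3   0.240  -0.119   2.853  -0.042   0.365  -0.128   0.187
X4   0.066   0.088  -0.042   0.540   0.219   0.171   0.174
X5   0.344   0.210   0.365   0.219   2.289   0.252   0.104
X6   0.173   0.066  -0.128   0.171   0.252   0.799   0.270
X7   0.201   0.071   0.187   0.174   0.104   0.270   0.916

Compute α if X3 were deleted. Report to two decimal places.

α = 0.54

Remaining items: X1, X2, X4, X5, X6, X7 (k = 6).
ΣVar(i) = 0.848 + 0.666 + 0.540 + 2.289 + 0.799 + 0.916 = 6.058
σ²_T = 6.058 + 2 × 2.459 = 10.976
α (item deleted) = (6/5)·(1 − 6.058/10.976) = 0.54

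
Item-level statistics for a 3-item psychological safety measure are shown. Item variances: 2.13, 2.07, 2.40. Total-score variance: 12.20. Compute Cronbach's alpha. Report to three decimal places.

α = 0.689

ΣVar(i) = 2.13 + 2.07 + 2.40 = 6.60
α = (k/(k−1))·(1 − ΣVar(i)/σ²_T) = (3/2)·(1 − 6.60/12.20) = 0.689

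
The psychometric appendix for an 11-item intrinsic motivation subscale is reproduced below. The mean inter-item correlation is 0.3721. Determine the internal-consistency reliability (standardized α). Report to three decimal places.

standardized α = 0.867

Standardized α = k·r̄ / (1 + (k−1)·r̄) = 11 × 0.3721 / (1 + 10 × 0.3721)
  = 4.0931 / 4.7210 = 0.867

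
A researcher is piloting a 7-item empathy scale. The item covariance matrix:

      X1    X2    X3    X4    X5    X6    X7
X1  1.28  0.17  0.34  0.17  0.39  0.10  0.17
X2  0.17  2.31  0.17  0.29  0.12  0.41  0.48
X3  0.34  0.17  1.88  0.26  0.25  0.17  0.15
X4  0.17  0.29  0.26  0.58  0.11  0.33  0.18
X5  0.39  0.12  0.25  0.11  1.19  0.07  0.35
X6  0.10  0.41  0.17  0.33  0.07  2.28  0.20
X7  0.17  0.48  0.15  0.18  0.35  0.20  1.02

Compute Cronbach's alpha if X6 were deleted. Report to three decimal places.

Cronbach's alpha = 0.559

Remaining items: X1, X2, X3, X4, X5, X7 (k = 6).
sum of item variances = 1.28 + 2.31 + 1.88 + 0.58 + 1.19 + 1.02 = 8.26
Var(T) = 8.26 + 2 × 3.60 = 15.46
α (item deleted) = (6/5)·(1 − 8.26/15.46) = 0.559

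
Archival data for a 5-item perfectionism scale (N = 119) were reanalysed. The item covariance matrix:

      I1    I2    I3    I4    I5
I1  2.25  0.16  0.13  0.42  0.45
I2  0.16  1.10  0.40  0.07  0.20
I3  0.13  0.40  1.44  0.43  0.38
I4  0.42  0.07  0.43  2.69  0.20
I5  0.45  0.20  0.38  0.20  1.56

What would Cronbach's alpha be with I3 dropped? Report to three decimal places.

Remaining items: I1, I2, I4, I5 (k = 4).
Σσ²ᵢ = 2.25 + 1.10 + 2.69 + 1.56 = 7.60
σ²_total = 7.60 + 2 × 1.50 = 10.60
α (item deleted) = (4/3)·(1 − 7.60/10.60) = 0.377

α = 0.377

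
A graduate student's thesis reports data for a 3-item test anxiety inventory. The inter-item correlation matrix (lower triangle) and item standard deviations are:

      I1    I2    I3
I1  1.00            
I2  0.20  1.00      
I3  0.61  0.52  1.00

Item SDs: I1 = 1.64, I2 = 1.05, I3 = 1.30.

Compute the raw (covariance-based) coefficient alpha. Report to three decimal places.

Σσ²ᵢ = 1.64² + 1.05² + 1.30² = 5.4821
Covariances σ_ij = r_ij · s_i · s_j:
  σ(I1,I2) = 0.20 × 1.64 × 1.05 = 0.3444
  σ(I1,I3) = 0.61 × 1.64 × 1.30 = 1.3005
  σ(I2,I3) = 0.52 × 1.05 × 1.30 = 0.7098
σ²_T = Σσ²ᵢ + 2·Σσ_ij = 5.4821 + 2 × 2.3547 = 10.1915
α = (3/2)·(1 − 5.4821/10.1915) = 0.693

coefficient alpha = 0.693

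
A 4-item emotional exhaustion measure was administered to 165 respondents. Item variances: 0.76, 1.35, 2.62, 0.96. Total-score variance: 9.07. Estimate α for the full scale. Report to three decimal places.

α = 0.497

Σσ²ᵢ = 0.76 + 1.35 + 2.62 + 0.96 = 5.69
α = (k/(k−1))·(1 − Σσ²ᵢ/σ²_total) = (4/3)·(1 − 5.69/9.07) = 0.497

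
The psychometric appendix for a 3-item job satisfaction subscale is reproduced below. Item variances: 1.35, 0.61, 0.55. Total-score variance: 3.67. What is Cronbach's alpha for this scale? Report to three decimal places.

ΣVar(i) = 1.35 + 0.61 + 0.55 = 2.51
α = (k/(k−1))·(1 − ΣVar(i)/Var(T)) = (3/2)·(1 − 2.51/3.67) = 0.474

α = 0.474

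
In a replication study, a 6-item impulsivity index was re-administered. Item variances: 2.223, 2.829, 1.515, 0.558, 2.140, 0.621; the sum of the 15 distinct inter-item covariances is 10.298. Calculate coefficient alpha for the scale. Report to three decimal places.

ΣVar(i) = 2.223 + 2.829 + 1.515 + 0.558 + 2.140 + 0.621 = 9.886
Sum of distinct covariances = 10.298
Var(T) = ΣVar(i) + 2·Σcov = 9.886 + 2 × 10.298 = 30.482
α = (6/5)·(1 − 9.886/30.482) = 0.811

coefficient alpha = 0.811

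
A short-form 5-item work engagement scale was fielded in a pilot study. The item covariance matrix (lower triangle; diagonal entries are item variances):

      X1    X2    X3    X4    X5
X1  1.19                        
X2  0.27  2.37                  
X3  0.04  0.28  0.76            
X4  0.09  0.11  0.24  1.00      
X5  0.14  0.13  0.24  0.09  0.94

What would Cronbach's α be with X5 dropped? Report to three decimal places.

Remaining items: X1, X2, X3, X4 (k = 4).
Σσ²ᵢ = 1.19 + 2.37 + 0.76 + 1.00 = 5.32
total variance = 5.32 + 2 × 1.03 = 7.38
α (item deleted) = (4/3)·(1 − 5.32/7.38) = 0.372

α = 0.372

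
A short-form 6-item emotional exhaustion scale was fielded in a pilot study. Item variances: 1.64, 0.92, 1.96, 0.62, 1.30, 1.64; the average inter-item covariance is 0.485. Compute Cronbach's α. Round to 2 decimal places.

Σσ²ᵢ = 1.64 + 0.92 + 1.96 + 0.62 + 1.30 + 1.64 = 8.08
Sum of the 15 distinct covariances = 15 × 0.485 = 7.275
σ²_total = Σσ²ᵢ + 2·Σcov = 8.08 + 2 × 7.275 = 22.630
α = (6/5)·(1 − 8.08/22.630) = 0.77

Cronbach's α = 0.77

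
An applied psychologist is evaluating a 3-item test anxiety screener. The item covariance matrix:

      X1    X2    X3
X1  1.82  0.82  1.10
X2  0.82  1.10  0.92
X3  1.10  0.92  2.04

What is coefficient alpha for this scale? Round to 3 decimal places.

Σσᵢ² = 1.82 + 1.10 + 2.04 = 4.96
Σ_{i<j} σ_ij = 2.84
σ²_total = 4.96 + 2 × 2.84 = 10.64
α = (k/(k−1))·(1 − Σσᵢ²/σ²_total) = (3/2)·(1 − 4.96/10.64) = 0.801

coefficient alpha = 0.801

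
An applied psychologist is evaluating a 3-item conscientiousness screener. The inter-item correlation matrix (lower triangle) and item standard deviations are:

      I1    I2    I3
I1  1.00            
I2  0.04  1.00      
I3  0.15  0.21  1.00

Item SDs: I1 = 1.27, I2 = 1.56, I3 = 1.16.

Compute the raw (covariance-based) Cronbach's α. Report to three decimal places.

α = 0.302

Σσ²ᵢ = 1.27² + 1.56² + 1.16² = 5.3921
Covariances σ_ij = r_ij · s_i · s_j:
  σ(I1,I2) = 0.04 × 1.27 × 1.56 = 0.0792
  σ(I1,I3) = 0.15 × 1.27 × 1.16 = 0.2210
  σ(I2,I3) = 0.21 × 1.56 × 1.16 = 0.3800
σ²_T = Σσ²ᵢ + 2·Σσ_ij = 5.3921 + 2 × 0.6802 = 6.7525
α = (3/2)·(1 − 5.3921/6.7525) = 0.302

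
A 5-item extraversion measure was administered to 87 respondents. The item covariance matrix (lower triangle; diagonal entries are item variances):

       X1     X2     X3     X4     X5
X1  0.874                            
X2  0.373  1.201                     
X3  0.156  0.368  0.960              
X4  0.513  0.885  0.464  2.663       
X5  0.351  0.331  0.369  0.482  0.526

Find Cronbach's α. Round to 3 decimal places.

α = 0.725

Σσᵢ² = 0.874 + 1.201 + 0.960 + 2.663 + 0.526 = 6.224
Σ_{i<j} σ_ij = 4.292
Var(T) = 6.224 + 2 × 4.292 = 14.808
α = (k/(k−1))·(1 − Σσᵢ²/Var(T)) = (5/4)·(1 − 6.224/14.808) = 0.725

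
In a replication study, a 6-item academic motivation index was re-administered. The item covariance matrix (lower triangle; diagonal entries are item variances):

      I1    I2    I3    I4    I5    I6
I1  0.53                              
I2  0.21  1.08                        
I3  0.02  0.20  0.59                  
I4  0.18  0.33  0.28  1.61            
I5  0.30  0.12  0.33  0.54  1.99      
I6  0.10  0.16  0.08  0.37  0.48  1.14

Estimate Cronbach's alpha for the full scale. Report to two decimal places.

α = 0.62

Σσ²ᵢ = 0.53 + 1.08 + 0.59 + 1.61 + 1.99 + 1.14 = 6.94
Sum of the distinct covariances = 3.70
σ²_T = 6.94 + 2 × 3.70 = 14.34
α = (k/(k−1))·(1 − Σσ²ᵢ/σ²_T) = (6/5)·(1 − 6.94/14.34) = 0.62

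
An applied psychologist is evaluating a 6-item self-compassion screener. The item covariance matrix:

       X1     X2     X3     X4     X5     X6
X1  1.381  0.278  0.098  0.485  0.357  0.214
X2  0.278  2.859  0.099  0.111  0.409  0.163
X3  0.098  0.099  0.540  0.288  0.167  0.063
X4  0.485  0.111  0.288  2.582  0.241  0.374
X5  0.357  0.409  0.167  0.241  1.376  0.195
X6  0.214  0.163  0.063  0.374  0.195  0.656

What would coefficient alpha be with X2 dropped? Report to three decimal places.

coefficient alpha = 0.540

Remaining items: X1, X3, X4, X5, X6 (k = 5).
Σσ²ᵢ = 1.381 + 0.540 + 2.582 + 1.376 + 0.656 = 6.535
σ²_T = 6.535 + 2 × 2.482 = 11.499
α (item deleted) = (5/4)·(1 − 6.535/11.499) = 0.540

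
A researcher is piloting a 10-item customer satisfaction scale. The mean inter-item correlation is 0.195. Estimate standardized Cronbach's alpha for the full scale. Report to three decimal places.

standardized Cronbach's alpha = 0.708

Standardized α = k·r̄ / (1 + (k−1)·r̄) = 10 × 0.195 / (1 + 9 × 0.195)
  = 1.9500 / 2.7550 = 0.708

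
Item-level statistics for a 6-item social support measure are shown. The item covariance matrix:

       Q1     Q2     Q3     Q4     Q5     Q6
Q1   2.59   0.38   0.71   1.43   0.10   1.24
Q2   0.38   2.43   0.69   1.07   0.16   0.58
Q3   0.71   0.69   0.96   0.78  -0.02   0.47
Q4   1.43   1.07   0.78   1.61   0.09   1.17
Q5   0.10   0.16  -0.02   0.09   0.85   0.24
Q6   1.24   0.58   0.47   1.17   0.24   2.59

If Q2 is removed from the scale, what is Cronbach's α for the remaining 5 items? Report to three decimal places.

Cronbach's α = 0.739

Remaining items: Q1, Q3, Q4, Q5, Q6 (k = 5).
ΣVar(i) = 2.59 + 0.96 + 1.61 + 0.85 + 2.59 = 8.60
σ²_T = 8.60 + 2 × 6.21 = 21.02
α (item deleted) = (5/4)·(1 − 8.60/21.02) = 0.739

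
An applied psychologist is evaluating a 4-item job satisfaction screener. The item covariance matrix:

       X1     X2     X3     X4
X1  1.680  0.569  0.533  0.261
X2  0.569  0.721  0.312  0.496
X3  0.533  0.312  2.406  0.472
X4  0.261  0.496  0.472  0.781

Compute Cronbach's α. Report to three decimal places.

α = 0.648

ΣVar(i) = 1.680 + 0.721 + 2.406 + 0.781 = 5.588
Sum of off-diagonal covariances = 2.643
Var(T) = 5.588 + 2 × 2.643 = 10.874
α = (k/(k−1))·(1 − ΣVar(i)/Var(T)) = (4/3)·(1 − 5.588/10.874) = 0.648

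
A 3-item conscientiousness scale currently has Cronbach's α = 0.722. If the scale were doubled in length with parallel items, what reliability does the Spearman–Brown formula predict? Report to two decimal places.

predicted reliability = 0.84

Length factor m = 2
α' = m·α / (1 + (m−1)·α)
   = 2 × 0.722 / (1 + (2 − 1) × 0.722)
   = 1.4440 / 1.7220 = 0.84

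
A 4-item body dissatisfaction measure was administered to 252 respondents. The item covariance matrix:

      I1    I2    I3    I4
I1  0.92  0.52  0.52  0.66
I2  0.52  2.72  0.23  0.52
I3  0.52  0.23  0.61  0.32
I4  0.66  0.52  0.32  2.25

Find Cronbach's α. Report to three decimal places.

α = 0.614

Σσᵢ² = 0.92 + 2.72 + 0.61 + 2.25 = 6.50
Sum of the distinct covariances = 2.77
σ²_total = 6.50 + 2 × 2.77 = 12.04
α = (k/(k−1))·(1 − Σσᵢ²/σ²_total) = (4/3)·(1 − 6.50/12.04) = 0.614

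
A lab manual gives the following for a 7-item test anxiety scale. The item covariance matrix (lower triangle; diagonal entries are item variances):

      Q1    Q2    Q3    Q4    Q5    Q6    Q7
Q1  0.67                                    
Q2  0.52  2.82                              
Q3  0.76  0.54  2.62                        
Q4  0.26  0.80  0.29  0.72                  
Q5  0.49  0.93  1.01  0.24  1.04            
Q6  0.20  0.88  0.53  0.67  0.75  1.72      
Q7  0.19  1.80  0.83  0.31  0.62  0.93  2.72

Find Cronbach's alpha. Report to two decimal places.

α = 0.80

sum of item variances = 0.67 + 2.82 + 2.62 + 0.72 + 1.04 + 1.72 + 2.72 = 12.31
Sum of off-diagonal covariances = 13.55
total variance = 12.31 + 2 × 13.55 = 39.41
α = (k/(k−1))·(1 − sum of item variances/total variance) = (7/6)·(1 − 12.31/39.41) = 0.80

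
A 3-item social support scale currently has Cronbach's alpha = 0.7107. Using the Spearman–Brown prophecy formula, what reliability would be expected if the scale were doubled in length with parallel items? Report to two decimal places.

predicted reliability = 0.83

Length factor m = 2
α' = m·α / (1 + (m−1)·α)
   = 2 × 0.7107 / (1 + (2 − 1) × 0.7107)
   = 1.4214 / 1.7107 = 0.83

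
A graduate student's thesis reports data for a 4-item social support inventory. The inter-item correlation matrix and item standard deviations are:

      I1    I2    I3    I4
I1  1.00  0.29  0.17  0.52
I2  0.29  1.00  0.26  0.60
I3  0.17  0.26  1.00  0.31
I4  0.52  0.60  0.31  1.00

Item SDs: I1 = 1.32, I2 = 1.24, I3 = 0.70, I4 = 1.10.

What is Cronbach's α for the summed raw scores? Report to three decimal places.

α = 0.690

Σσ²ᵢ = 1.32² + 1.24² + 0.70² + 1.10² = 4.9800
Covariances σ_ij = r_ij · s_i · s_j:
  σ(I1,I2) = 0.29 × 1.32 × 1.24 = 0.4747
  σ(I1,I3) = 0.17 × 1.32 × 0.70 = 0.1571
  σ(I1,I4) = 0.52 × 1.32 × 1.10 = 0.7550
  σ(I2,I3) = 0.26 × 1.24 × 0.70 = 0.2257
  σ(I2,I4) = 0.60 × 1.24 × 1.10 = 0.8184
  σ(I3,I4) = 0.31 × 0.70 × 1.10 = 0.2387
σ²_T = Σσ²ᵢ + 2·Σσ_ij = 4.9800 + 2 × 2.6696 = 10.3192
α = (4/3)·(1 − 4.9800/10.3192) = 0.690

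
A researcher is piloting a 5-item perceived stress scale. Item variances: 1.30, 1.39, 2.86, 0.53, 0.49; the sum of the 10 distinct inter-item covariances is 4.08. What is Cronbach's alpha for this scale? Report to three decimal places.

Cronbach's alpha = 0.692

ΣVar(i) = 1.30 + 1.39 + 2.86 + 0.53 + 0.49 = 6.57
Sum of distinct covariances = 4.08
σ²_T = ΣVar(i) + 2·Σcov = 6.57 + 2 × 4.08 = 14.73
α = (5/4)·(1 − 6.57/14.73) = 0.692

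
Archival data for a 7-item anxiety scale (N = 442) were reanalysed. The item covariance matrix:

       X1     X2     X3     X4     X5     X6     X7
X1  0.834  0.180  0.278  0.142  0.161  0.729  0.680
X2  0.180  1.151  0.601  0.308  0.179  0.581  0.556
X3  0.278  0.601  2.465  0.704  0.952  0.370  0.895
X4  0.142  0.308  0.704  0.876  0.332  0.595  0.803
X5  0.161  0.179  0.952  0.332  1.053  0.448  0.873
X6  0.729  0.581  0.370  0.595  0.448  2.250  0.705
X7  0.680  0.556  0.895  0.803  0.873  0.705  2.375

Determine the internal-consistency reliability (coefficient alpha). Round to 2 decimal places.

coefficient alpha = 0.78

sum of item variances = 0.834 + 1.151 + 2.465 + 0.876 + 1.053 + 2.250 + 2.375 = 11.004
Σ_{i<j} σ_ij = 11.072
Var(T) = 11.004 + 2 × 11.072 = 33.148
α = (k/(k−1))·(1 − sum of item variances/Var(T)) = (7/6)·(1 − 11.004/33.148) = 0.78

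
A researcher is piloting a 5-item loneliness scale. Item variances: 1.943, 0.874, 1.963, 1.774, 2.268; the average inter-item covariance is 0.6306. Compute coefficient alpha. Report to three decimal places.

ΣVar(i) = 1.943 + 0.874 + 1.963 + 1.774 + 2.268 = 8.822
Sum of the 10 distinct covariances = 10 × 0.6306 = 6.3060
total variance = ΣVar(i) + 2·Σcov = 8.822 + 2 × 6.3060 = 21.4340
α = (5/4)·(1 − 8.822/21.4340) = 0.736

coefficient alpha = 0.736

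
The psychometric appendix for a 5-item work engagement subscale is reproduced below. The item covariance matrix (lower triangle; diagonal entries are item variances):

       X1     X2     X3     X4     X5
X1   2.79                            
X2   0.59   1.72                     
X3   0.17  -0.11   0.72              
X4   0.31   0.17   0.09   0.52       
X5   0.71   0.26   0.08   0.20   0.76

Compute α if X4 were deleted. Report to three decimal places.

Remaining items: X1, X2, X3, X5 (k = 4).
ΣVar(i) = 2.79 + 1.72 + 0.72 + 0.76 = 5.99
Var(T) = 5.99 + 2 × 1.70 = 9.39
α (item deleted) = (4/3)·(1 − 5.99/9.39) = 0.483

α = 0.483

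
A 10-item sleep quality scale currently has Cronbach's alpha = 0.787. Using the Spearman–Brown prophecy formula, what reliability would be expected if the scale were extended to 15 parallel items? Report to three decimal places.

predicted reliability = 0.847

Length factor m = 15/10 = 1.5000
α' = m·α / (1 + (m−1)·α)
   = 15/10 × 0.787 / (1 + (15/10 − 1) × 0.787)
   = 1.1805 / 1.3935 = 0.847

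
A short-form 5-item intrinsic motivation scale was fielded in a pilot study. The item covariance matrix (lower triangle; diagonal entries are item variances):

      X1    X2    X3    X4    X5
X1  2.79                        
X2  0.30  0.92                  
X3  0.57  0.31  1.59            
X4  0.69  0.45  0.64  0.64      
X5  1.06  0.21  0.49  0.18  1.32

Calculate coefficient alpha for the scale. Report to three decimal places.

sum of item variances = 2.79 + 0.92 + 1.59 + 0.64 + 1.32 = 7.26
Sum of the distinct covariances = 4.90
σ²_total = 7.26 + 2 × 4.90 = 17.06
α = (k/(k−1))·(1 − sum of item variances/σ²_total) = (5/4)·(1 − 7.26/17.06) = 0.718

α = 0.718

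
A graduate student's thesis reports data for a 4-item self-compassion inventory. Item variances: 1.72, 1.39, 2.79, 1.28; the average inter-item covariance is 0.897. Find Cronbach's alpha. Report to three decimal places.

sum of item variances = 1.72 + 1.39 + 2.79 + 1.28 = 7.18
Sum of the 6 distinct covariances = 6 × 0.897 = 5.382
σ²_T = sum of item variances + 2·Σcov = 7.18 + 2 × 5.382 = 17.944
α = (4/3)·(1 − 7.18/17.944) = 0.800

Cronbach's alpha = 0.800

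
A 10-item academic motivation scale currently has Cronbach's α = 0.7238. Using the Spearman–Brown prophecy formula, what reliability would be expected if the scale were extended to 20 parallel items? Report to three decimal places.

predicted reliability = 0.840

Length factor m = 20/10 = 2.0000
α' = m·α / (1 + (m−1)·α)
   = 20/10 × 0.7238 / (1 + (20/10 − 1) × 0.7238)
   = 1.4476 / 1.7238 = 0.840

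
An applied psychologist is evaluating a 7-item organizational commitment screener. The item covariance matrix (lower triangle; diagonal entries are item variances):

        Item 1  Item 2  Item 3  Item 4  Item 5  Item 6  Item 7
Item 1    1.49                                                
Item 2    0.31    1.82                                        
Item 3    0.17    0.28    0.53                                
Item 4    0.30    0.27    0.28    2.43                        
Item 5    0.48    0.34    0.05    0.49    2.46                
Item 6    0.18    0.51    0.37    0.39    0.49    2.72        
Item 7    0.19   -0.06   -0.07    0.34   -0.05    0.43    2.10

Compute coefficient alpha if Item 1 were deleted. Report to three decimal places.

α = 0.483

Remaining items: Item 2, Item 3, Item 4, Item 5, Item 6, Item 7 (k = 6).
Σσ²ᵢ = 1.82 + 0.53 + 2.43 + 2.46 + 2.72 + 2.10 = 12.06
σ²_T = 12.06 + 2 × 4.06 = 20.18
α (item deleted) = (6/5)·(1 − 12.06/20.18) = 0.483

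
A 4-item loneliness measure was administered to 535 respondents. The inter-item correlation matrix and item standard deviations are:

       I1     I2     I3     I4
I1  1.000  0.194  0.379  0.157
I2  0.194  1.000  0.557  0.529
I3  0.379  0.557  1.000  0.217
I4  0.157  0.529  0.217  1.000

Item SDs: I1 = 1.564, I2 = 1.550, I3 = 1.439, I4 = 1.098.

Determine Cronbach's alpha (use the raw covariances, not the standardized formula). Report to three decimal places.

Σσ²ᵢ = 1.564² + 1.550² + 1.439² + 1.098² = 8.1249
Covariances σ_ij = r_ij · s_i · s_j:
  σ(I1,I2) = 0.194 × 1.564 × 1.550 = 0.4703
  σ(I1,I3) = 0.379 × 1.564 × 1.439 = 0.8530
  σ(I1,I4) = 0.157 × 1.564 × 1.098 = 0.2696
  σ(I2,I3) = 0.557 × 1.550 × 1.439 = 1.2424
  σ(I2,I4) = 0.529 × 1.550 × 1.098 = 0.9003
  σ(I3,I4) = 0.217 × 1.439 × 1.098 = 0.3429
σ²_T = Σσ²ᵢ + 2·Σσ_ij = 8.1249 + 2 × 4.0785 = 16.2819
α = (4/3)·(1 − 8.1249/16.2819) = 0.668

Cronbach's alpha = 0.668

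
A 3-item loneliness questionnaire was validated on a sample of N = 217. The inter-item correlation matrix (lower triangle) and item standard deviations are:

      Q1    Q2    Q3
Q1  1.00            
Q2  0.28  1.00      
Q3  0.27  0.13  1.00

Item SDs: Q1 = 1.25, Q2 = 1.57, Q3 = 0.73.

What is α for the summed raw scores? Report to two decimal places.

α = 0.44

Σσ²ᵢ = 1.25² + 1.57² + 0.73² = 4.5603
Covariances σ_ij = r_ij · s_i · s_j:
  σ(Q1,Q2) = 0.28 × 1.25 × 1.57 = 0.5495
  σ(Q1,Q3) = 0.27 × 1.25 × 0.73 = 0.2464
  σ(Q2,Q3) = 0.13 × 1.57 × 0.73 = 0.1490
σ²_T = Σσ²ᵢ + 2·Σσ_ij = 4.5603 + 2 × 0.9449 = 6.4501
α = (3/2)·(1 − 4.5603/6.4501) = 0.44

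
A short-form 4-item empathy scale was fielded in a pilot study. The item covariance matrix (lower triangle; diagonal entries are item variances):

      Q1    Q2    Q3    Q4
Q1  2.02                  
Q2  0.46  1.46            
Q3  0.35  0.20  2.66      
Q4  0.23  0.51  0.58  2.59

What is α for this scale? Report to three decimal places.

α = 0.464

Σσᵢ² = 2.02 + 1.46 + 2.66 + 2.59 = 8.73
Sum of the distinct covariances = 2.33
total variance = 8.73 + 2 × 2.33 = 13.39
α = (k/(k−1))·(1 − Σσᵢ²/total variance) = (4/3)·(1 − 8.73/13.39) = 0.464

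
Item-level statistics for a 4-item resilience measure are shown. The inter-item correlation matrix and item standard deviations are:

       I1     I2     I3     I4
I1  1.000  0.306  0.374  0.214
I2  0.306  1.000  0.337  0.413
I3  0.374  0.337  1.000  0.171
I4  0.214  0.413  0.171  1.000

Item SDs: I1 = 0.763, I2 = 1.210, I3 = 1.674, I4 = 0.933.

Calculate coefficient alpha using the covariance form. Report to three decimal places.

coefficient alpha = 0.598

Σσ²ᵢ = 0.763² + 1.210² + 1.674² + 0.933² = 5.7190
Covariances σ_ij = r_ij · s_i · s_j:
  σ(I1,I2) = 0.306 × 0.763 × 1.210 = 0.2825
  σ(I1,I3) = 0.374 × 0.763 × 1.674 = 0.4777
  σ(I1,I4) = 0.214 × 0.763 × 0.933 = 0.1523
  σ(I2,I3) = 0.337 × 1.210 × 1.674 = 0.6826
  σ(I2,I4) = 0.413 × 1.210 × 0.933 = 0.4662
  σ(I3,I4) = 0.171 × 1.674 × 0.933 = 0.2671
σ²_T = Σσ²ᵢ + 2·Σσ_ij = 5.7190 + 2 × 2.3284 = 10.3758
α = (4/3)·(1 − 5.7190/10.3758) = 0.598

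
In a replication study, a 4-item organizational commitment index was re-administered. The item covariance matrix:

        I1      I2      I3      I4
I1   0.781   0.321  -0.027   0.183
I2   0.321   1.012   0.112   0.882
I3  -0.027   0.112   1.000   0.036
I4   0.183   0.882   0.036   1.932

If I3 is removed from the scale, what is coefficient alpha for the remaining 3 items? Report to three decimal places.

Remaining items: I1, I2, I4 (k = 3).
Σσ²ᵢ = 0.781 + 1.012 + 1.932 = 3.725
Var(T) = 3.725 + 2 × 1.386 = 6.497
α (item deleted) = (3/2)·(1 − 3.725/6.497) = 0.640

coefficient alpha = 0.640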